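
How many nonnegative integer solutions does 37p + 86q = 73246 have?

gcd(86, 37) = 1  (86 = 2·37 + 12, 37 = 3·12 + 1, 12 = 12·1).
Back-substituting, 37·(7) + 86·(-3) = 1.
Scale by 73246: one solution is (512722, -219738). Reduce p mod 86: (76, 819).
General: p = 76 + 86t, q = 819 - 37t.
p ≥ 0 ⇒ t ≥ 0; q ≥ 0 ⇒ t ≤ 22. So t ∈ [0, 22]: 23 solutions.

23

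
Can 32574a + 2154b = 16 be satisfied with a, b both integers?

gcd(32574, 2154) = 6  (32574 = 15×2154 + 264, 2154 = 8×264 + 42, 264 = 6×42 + 12, 42 = 3×12 + 6, 12 = 2×6).
6 does not divide 16 (remainder 4), so no integer solutions.

no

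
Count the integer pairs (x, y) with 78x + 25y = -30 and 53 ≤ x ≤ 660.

gcd(78, 25):
  78 = 3*25 + 3
  25 = 8*3 + 1
  3 = 3*1
so gcd(78, 25) = 1.
Back-substitute for Bézout coefficients:
  1 = 25 - 8*3
  ... = 78*(-8) + 25*(25)
Scale by -30: particular solution (240, -750); reduce x mod 25: (15, -48).
General solution: x = 15 + 25t, y = -48 - 78t for integer t.
53 ≤ 15 + 25t ≤ 660 gives t ∈ [2, 25], which is 24 values.

24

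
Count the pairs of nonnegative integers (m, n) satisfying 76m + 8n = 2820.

gcd(76, 8):
  76 = 9*8 + 4
  8 = 2*4
so gcd(76, 8) = 4.
Back-substitute for Bézout coefficients:
  4 = 76 - 9*8
  ... = 76*(1) + 8*(-9)
Scale by 705: one solution is (705, -6345). Reduce m mod 2: (1, 343).
General: m = 1 + 2t, n = 343 - 19t.
m ≥ 0 ⇒ t ≥ 0; n ≥ 0 ⇒ t ≤ 18. So t ∈ [0, 18]: 19 solutions.

19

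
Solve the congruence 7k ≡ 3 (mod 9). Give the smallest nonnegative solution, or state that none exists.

gcd(9, 7) = 1  (9 = 1*7 + 2, 7 = 3*2 + 1, 2 = 2*1).
1 divides 3, so solutions exist.
Back-substituting, 7*(4) + 9*(-3) = 1.
So 7*(4) ≡ 1 (mod 9); multiply by 3: k ≡ 12 (mod 9).
Smallest nonnegative: k = 12 mod 9 = 3.

3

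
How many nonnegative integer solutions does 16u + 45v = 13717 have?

gcd(45, 16) = 1.
By Bézout, 16×(-14) + 45×(5) = 1.
One solution: (22, 297).
General: u = 22 + 45t, v = 297 - 16t.
u ≥ 0 ⇒ t ≥ 0; v ≥ 0 ⇒ t ≤ 18. So t ∈ [0, 18]: 19 solutions.

19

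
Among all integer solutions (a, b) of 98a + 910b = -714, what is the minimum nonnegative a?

gcd(910, 98) = 14.
14 divides -714, so solutions exist.
By Bézout, 98·(28) + 910·(-3) = 14.
Scale by -714/14 = -51: (a₀, b₀) = (-1428, 153).
General solution: a = -1428 + 65t, b = 153 - 7t for integer t.
a ≥ 0: smallest is -1428 mod 65 = 2 (at t = 22), with b = -1.

2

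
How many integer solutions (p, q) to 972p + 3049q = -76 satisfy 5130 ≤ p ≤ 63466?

gcd(3049, 972) = 1.
By Bézout, 972*(298) + 3049*(-95) = 1.
Particular solution: (1744, -556).
General solution: p = 1744 + 3049t, q = -556 - 972t for integer t.
5130 ≤ 1744 + 3049t ≤ 63466 gives t ∈ [2, 20], which is 19 values.

19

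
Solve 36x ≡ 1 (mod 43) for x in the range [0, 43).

gcd(43, 36):
  43 = 1·36 + 7
  36 = 5·7 + 1
  7 = 7·1
so gcd(43, 36) = 1.
Back-substitute for Bézout coefficients:
  1 = 36 - 5·7
  ... = 36·(6) + 43·(-5)
So 36·6 ≡ 1 (mod 43), and 6 mod 43 = 6.

6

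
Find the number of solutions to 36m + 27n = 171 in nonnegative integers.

2

gcd(36, 27) = 9.
By Bézout, 36*(1) + 27*(-1) = 9.
One solution: (1, 5).
General: m = 1 + 3t, n = 5 - 4t.
m ≥ 0 ⇒ t ≥ 0; n ≥ 0 ⇒ t ≤ 1. So t ∈ [0, 1]: 2 solutions.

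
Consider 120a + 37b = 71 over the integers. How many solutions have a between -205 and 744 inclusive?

25

gcd(120, 37):
  120 = 3*37 + 9
  37 = 4*9 + 1
  9 = 9*1
so gcd(120, 37) = 1.
Back-substitute for Bézout coefficients:
  1 = 37 - 4*9
  ... = 120*(-4) + 37*(13)
Scale by 71: particular solution (-284, 923); reduce a mod 37: (12, -37).
General solution: a = 12 + 37t, b = -37 - 120t for integer t.
-205 ≤ 12 + 37t ≤ 744 gives t ∈ [-5, 19], which is 25 values.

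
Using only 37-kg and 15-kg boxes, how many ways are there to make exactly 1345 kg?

2

Need nonnegative integers with 37j + 15k = 1345.
gcd(37, 15) = 1, and 37·(-2) + 15·(5) = 1.
So (j₀, k₀) = (-2690, 6725); general j = -2690 + 15t, k = 6725 - 37t.
j ≥ 0 ⇒ t ≥ 180; k ≥ 0 ⇒ t ≤ 181. That's 2 values of t.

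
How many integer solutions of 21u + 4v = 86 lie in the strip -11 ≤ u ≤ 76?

22

gcd(21, 4):
  21 = 5·4 + 1
  4 = 4·1
so gcd(21, 4) = 1.
Back-substitute for Bézout coefficients:
  1 = 21 - 5·4
  ... = 21·(1) + 4·(-5)
Scale by 86: particular solution (86, -430); reduce u mod 4: (2, 11).
General solution: u = 2 + 4t, v = 11 - 21t for integer t.
-11 ≤ 2 + 4t ≤ 76 gives t ∈ [-3, 18], which is 22 values.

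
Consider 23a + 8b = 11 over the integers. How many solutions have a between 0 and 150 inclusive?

gcd(23, 8):
  23 = 2*8 + 7
  8 = 1*7 + 1
  7 = 7*1
so gcd(23, 8) = 1.
Back-substitute for Bézout coefficients:
  1 = 8 - 1*7
  ... = 23*(-1) + 8*(3)
Scale by 11: particular solution (-11, 33); reduce a mod 8: (5, -13).
General solution: a = 5 + 8t, b = -13 - 23t for integer t.
0 ≤ 5 + 8t ≤ 150 gives t ∈ [0, 18], which is 19 values.

19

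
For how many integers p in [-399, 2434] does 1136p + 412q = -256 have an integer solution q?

gcd(1136, 412) = 4.
By Bézout, 1136×(-33) + 412×(91) = 4.
Particular solution: (52, -144).
General solution: p = 52 + 103t, q = -144 - 284t for integer t.
-399 ≤ 52 + 103t ≤ 2434 gives t ∈ [-4, 23], which is 28 values.

28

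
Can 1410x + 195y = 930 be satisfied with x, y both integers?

yes

gcd(1410, 195):
  1410 = 7×195 + 45
  195 = 4×45 + 15
  45 = 3×15
so gcd(1410, 195) = 15.
15 divides 930, so integer solutions exist.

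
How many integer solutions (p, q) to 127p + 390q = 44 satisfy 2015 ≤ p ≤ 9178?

18

gcd(390, 127) = 1  (390 = 3×127 + 9, 127 = 14×9 + 1, 9 = 9×1).
Back-substituting, 127×(43) + 390×(-14) = 1.
Scale by 44: particular solution (1892, -616); reduce p mod 390: (332, -108).
General solution: p = 332 + 390t, q = -108 - 127t for integer t.
2015 ≤ 332 + 390t ≤ 9178 gives t ∈ [5, 22], which is 18 values.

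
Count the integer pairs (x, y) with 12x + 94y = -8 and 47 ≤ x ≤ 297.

6

gcd(94, 12) = 2.
By Bézout, 12·(8) + 94·(-1) = 2.
Particular solution: (15, -2).
General solution: x = 15 + 47t, y = -2 - 6t for integer t.
47 ≤ 15 + 47t ≤ 297 gives t ∈ [1, 6], which is 6 values.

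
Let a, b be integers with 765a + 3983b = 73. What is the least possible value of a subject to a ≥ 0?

gcd(3983, 765):
  3983 = 5*765 + 158
  765 = 4*158 + 133
  158 = 1*133 + 25
  133 = 5*25 + 8
  25 = 3*8 + 1
  8 = 8*1
so gcd(3983, 765) = 1.
1 divides 73, so solutions exist.
Back-substitute for Bézout coefficients:
  1 = 25 - 3*8
  ... = 765*(-479) + 3983*(92)
Scale by 73/1 = 73: (a₀, b₀) = (-34967, 6716).
General solution: a = -34967 + 3983t, b = 6716 - 765t for integer t.
a ≥ 0: smallest is -34967 mod 3983 = 880 (at t = 9), with b = -169.

880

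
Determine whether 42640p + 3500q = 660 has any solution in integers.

gcd(42640, 3500):
  42640 = 12·3500 + 640
  3500 = 5·640 + 300
  640 = 2·300 + 40
  300 = 7·40 + 20
  40 = 2·20
so gcd(42640, 3500) = 20.
20 divides 660, so integer solutions exist.

yes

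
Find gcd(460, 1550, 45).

5

gcd(1550, 460) = 10.
gcd(10, 45) = 5.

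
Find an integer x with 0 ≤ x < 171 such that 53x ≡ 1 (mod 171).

71

gcd(171, 53) = 1  (171 = 3·53 + 12, 53 = 4·12 + 5, 12 = 2·5 + 2, 5 = 2·2 + 1, 2 = 2·1).
Back-substituting, 53·(71) + 171·(-22) = 1.
So 53·71 ≡ 1 (mod 171), and 71 mod 171 = 71.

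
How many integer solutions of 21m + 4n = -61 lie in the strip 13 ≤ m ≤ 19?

gcd(21, 4) = 1  (21 = 5×4 + 1, 4 = 4×1).
Back-substituting, 21×(1) + 4×(-5) = 1.
Scale by -61: particular solution (-61, 305); reduce m mod 4: (3, -31).
General solution: m = 3 + 4t, n = -31 - 21t for integer t.
13 ≤ 3 + 4t ≤ 19 gives t ∈ [3, 4], which is 2 values.

2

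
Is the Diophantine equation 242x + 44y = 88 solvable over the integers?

yes

gcd(242, 44) = 22.
22 divides 88, so integer solutions exist.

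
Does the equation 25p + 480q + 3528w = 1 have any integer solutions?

gcd(480, 25) = 5  (480 = 19×25 + 5, 25 = 5×5).
gcd(5, 3528) = 1.
1 divides 1, so integer solutions exist.

yes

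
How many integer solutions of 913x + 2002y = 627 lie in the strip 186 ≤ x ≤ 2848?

15

gcd(2002, 913) = 11.
By Bézout, 913*(-57) + 2002*(26) = 11.
Particular solution: (27, -12).
General solution: x = 27 + 182t, y = -12 - 83t for integer t.
186 ≤ 27 + 182t ≤ 2848 gives t ∈ [1, 15], which is 15 values.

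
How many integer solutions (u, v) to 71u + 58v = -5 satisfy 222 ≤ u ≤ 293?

1

gcd(71, 58) = 1  (71 = 1·58 + 13, 58 = 4·13 + 6, 13 = 2·6 + 1, 6 = 6·1).
Back-substituting, 71·(9) + 58·(-11) = 1.
Scale by -5: particular solution (-45, 55); reduce u mod 58: (13, -16).
General solution: u = 13 + 58t, v = -16 - 71t for integer t.
222 ≤ 13 + 58t ≤ 293 gives t ∈ [4, 4], which is 1 value.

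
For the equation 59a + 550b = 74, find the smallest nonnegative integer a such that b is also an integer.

486

gcd(550, 59):
  550 = 9×59 + 19
  59 = 3×19 + 2
  19 = 9×2 + 1
  2 = 2×1
so gcd(550, 59) = 1.
1 divides 74, so solutions exist.
Back-substitute for Bézout coefficients:
  1 = 19 - 9×2
  ... = 59×(-261) + 550×(28)
Scale by 74/1 = 74: (a₀, b₀) = (-19314, 2072).
General solution: a = -19314 + 550t, b = 2072 - 59t for integer t.
a ≥ 0: smallest is -19314 mod 550 = 486 (at t = 36), with b = -52.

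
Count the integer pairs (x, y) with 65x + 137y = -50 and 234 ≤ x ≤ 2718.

18

gcd(137, 65) = 1  (137 = 2·65 + 7, 65 = 9·7 + 2, 7 = 3·2 + 1, 2 = 2·1).
Back-substituting, 65·(-59) + 137·(28) = 1.
Scale by -50: particular solution (2950, -1400); reduce x mod 137: (73, -35).
General solution: x = 73 + 137t, y = -35 - 65t for integer t.
234 ≤ 73 + 137t ≤ 2718 gives t ∈ [2, 19], which is 18 values.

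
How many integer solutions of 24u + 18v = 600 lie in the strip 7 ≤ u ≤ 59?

gcd(24, 18) = 6  (24 = 1*18 + 6, 18 = 3*6).
Back-substituting, 24*(1) + 18*(-1) = 6.
Scale by 100: particular solution (100, -100); reduce u mod 3: (1, 32).
General solution: u = 1 + 3t, v = 32 - 4t for integer t.
7 ≤ 1 + 3t ≤ 59 gives t ∈ [2, 19], which is 18 values.

18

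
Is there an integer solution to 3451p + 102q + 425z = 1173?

gcd(3451, 102) = 17  (3451 = 33*102 + 85, 102 = 1*85 + 17, 85 = 5*17).
gcd(17, 425) = 17.
17 divides 1173, so integer solutions exist.

yes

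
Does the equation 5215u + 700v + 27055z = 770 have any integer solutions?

yes

gcd(5215, 700) = 35.
gcd(35, 27055) = 35.
35 divides 770, so integer solutions exist.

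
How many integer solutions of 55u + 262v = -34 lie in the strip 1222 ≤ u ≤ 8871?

gcd(262, 55) = 1  (262 = 4×55 + 42, 55 = 1×42 + 13, 42 = 3×13 + 3, 13 = 4×3 + 1, 3 = 3×1).
Back-substituting, 55×(81) + 262×(-17) = 1.
Scale by -34: particular solution (-2754, 578); reduce u mod 262: (128, -27).
General solution: u = 128 + 262t, v = -27 - 55t for integer t.
1222 ≤ 128 + 262t ≤ 8871 gives t ∈ [5, 33], which is 29 values.

29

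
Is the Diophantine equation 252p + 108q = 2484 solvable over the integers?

yes

gcd(252, 108):
  252 = 2*108 + 36
  108 = 3*36
so gcd(252, 108) = 36.
36 divides 2484, so integer solutions exist.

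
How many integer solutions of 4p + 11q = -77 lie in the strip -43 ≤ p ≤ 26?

gcd(11, 4) = 1  (11 = 2×4 + 3, 4 = 1×3 + 1, 3 = 3×1).
Back-substituting, 4×(3) + 11×(-1) = 1.
Scale by -77: particular solution (-231, 77); reduce p mod 11: (0, -7).
General solution: p = 0 + 11t, q = -7 - 4t for integer t.
-43 ≤ 0 + 11t ≤ 26 gives t ∈ [-3, 2], which is 6 values.

6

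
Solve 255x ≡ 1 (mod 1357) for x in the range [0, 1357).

1208

gcd(1357, 255) = 1.
By Bézout, 255×(-149) + 1357×(28) = 1.
So 255×-149 ≡ 1 (mod 1357), and -149 mod 1357 = 1208.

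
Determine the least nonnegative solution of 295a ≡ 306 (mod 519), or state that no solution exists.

513

gcd(519, 295) = 1  (519 = 1*295 + 224, 295 = 1*224 + 71, 224 = 3*71 + 11, 71 = 6*11 + 5, 11 = 2*5 + 1, 5 = 5*1).
1 divides 306, so solutions exist.
Back-substituting, 295*(-95) + 519*(54) = 1.
So 295*(-95) ≡ 1 (mod 519); multiply by 306: a ≡ -29070 (mod 519).
Smallest nonnegative: a = -29070 mod 519 = 513.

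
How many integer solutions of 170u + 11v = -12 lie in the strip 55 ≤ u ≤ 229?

gcd(170, 11) = 1  (170 = 15*11 + 5, 11 = 2*5 + 1, 5 = 5*1).
Back-substituting, 170*(-2) + 11*(31) = 1.
Scale by -12: particular solution (24, -372); reduce u mod 11: (2, -32).
General solution: u = 2 + 11t, v = -32 - 170t for integer t.
55 ≤ 2 + 11t ≤ 229 gives t ∈ [5, 20], which is 16 values.

16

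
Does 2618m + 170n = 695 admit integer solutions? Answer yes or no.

no

gcd(2618, 170) = 34  (2618 = 15×170 + 68, 170 = 2×68 + 34, 68 = 2×34).
34 does not divide 695 (remainder 15), so no integer solutions.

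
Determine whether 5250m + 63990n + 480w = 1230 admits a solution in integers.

yes

gcd(63990, 5250) = 30  (63990 = 12×5250 + 990, 5250 = 5×990 + 300, 990 = 3×300 + 90, 300 = 3×90 + 30, 90 = 3×30).
gcd(30, 480) = 30.
30 divides 1230, so integer solutions exist.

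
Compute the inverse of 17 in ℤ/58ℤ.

41

gcd(58, 17) = 1  (58 = 3*17 + 7, 17 = 2*7 + 3, 7 = 2*3 + 1, 3 = 3*1).
Back-substituting, 17*(-17) + 58*(5) = 1.
So 17*-17 ≡ 1 (mod 58), and -17 mod 58 = 41.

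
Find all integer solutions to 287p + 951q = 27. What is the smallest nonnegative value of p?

855

gcd(951, 287) = 1  (951 = 3·287 + 90, 287 = 3·90 + 17, 90 = 5·17 + 5, 17 = 3·5 + 2, 5 = 2·2 + 1, 2 = 2·1).
1 divides 27, so solutions exist.
Back-substituting, 287·(-391) + 951·(118) = 1.
Scale by 27/1 = 27: (p₀, q₀) = (-10557, 3186).
General solution: p = -10557 + 951t, q = 3186 - 287t for integer t.
p ≥ 0: smallest is -10557 mod 951 = 855 (at t = 12), with q = -258.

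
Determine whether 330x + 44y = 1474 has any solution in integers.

gcd(330, 44):
  330 = 7·44 + 22
  44 = 2·22
so gcd(330, 44) = 22.
22 divides 1474, so integer solutions exist.

yes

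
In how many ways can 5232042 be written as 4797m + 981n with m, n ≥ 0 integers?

gcd(4797, 981):
  4797 = 4*981 + 873
  981 = 1*873 + 108
  873 = 8*108 + 9
  108 = 12*9
so gcd(4797, 981) = 9.
Back-substitute for Bézout coefficients:
  9 = 873 - 8*108
  ... = 4797*(9) + 981*(-44)
Scale by 581338: one solution is (5232042, -25578872). Reduce m mod 109: (42, 5128).
General: m = 42 + 109t, n = 5128 - 533t.
m ≥ 0 ⇒ t ≥ 0; n ≥ 0 ⇒ t ≤ 9. So t ∈ [0, 9]: 10 solutions.

10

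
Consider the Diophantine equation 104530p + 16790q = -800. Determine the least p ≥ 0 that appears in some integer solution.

gcd(104530, 16790) = 10.
10 divides -800, so solutions exist.
By Bézout, 104530×(412) + 16790×(-2565) = 10.
Scale by -800/10 = -80: (p₀, q₀) = (-32960, 205200).
General solution: p = -32960 + 1679t, q = 205200 - 10453t for integer t.
p ≥ 0: smallest is -32960 mod 1679 = 620 (at t = 20), with q = -3860.

620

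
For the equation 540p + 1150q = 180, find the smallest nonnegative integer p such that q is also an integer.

77

gcd(1150, 540) = 10  (1150 = 2×540 + 70, 540 = 7×70 + 50, 70 = 1×50 + 20, 50 = 2×20 + 10, 20 = 2×10).
10 divides 180, so solutions exist.
Back-substituting, 540×(49) + 1150×(-23) = 10.
Scale by 180/10 = 18: (p₀, q₀) = (882, -414).
General solution: p = 882 + 115t, q = -414 - 54t for integer t.
p ≥ 0: smallest is 882 mod 115 = 77 (at t = -7), with q = -36.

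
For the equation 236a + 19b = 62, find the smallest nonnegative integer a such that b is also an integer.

gcd(236, 19):
  236 = 12×19 + 8
  19 = 2×8 + 3
  8 = 2×3 + 2
  3 = 1×2 + 1
  2 = 2×1
so gcd(236, 19) = 1.
1 divides 62, so solutions exist.
Back-substitute for Bézout coefficients:
  1 = 3 - 1×2
  ... = 236×(-7) + 19×(87)
Scale by 62/1 = 62: (a₀, b₀) = (-434, 5394).
General solution: a = -434 + 19t, b = 5394 - 236t for integer t.
a ≥ 0: smallest is -434 mod 19 = 3 (at t = 23), with b = -34.

3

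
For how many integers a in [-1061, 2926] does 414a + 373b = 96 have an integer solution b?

11

gcd(414, 373):
  414 = 1×373 + 41
  373 = 9×41 + 4
  41 = 10×4 + 1
  4 = 4×1
so gcd(414, 373) = 1.
Back-substitute for Bézout coefficients:
  1 = 41 - 10×4
  ... = 414×(91) + 373×(-101)
Scale by 96: particular solution (8736, -9696); reduce a mod 373: (157, -174).
General solution: a = 157 + 373t, b = -174 - 414t for integer t.
-1061 ≤ 157 + 373t ≤ 2926 gives t ∈ [-3, 7], which is 11 values.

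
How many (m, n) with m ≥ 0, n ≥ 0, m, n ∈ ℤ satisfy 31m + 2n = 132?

gcd(31, 2) = 1.
By Bézout, 31·(1) + 2·(-15) = 1.
One solution: (0, 66).
General: m = 0 + 2t, n = 66 - 31t.
m ≥ 0 ⇒ t ≥ 0; n ≥ 0 ⇒ t ≤ 2. So t ∈ [0, 2]: 3 solutions.

3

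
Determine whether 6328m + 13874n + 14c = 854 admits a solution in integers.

gcd(13874, 6328) = 14.
gcd(14, 14) = 14.
14 divides 854, so integer solutions exist.

yes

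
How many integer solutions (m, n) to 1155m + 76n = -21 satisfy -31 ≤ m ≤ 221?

gcd(1155, 76):
  1155 = 15*76 + 15
  76 = 5*15 + 1
  15 = 15*1
so gcd(1155, 76) = 1.
Back-substitute for Bézout coefficients:
  1 = 76 - 5*15
  ... = 1155*(-5) + 76*(76)
Scale by -21: particular solution (105, -1596); reduce m mod 76: (29, -441).
General solution: m = 29 + 76t, n = -441 - 1155t for integer t.
-31 ≤ 29 + 76t ≤ 221 gives t ∈ [0, 2], which is 3 values.

3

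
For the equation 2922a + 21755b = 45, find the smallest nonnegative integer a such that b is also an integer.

9180

gcd(21755, 2922) = 1  (21755 = 7×2922 + 1301, 2922 = 2×1301 + 320, 1301 = 4×320 + 21, 320 = 15×21 + 5, 21 = 4×5 + 1, 5 = 5×1).
1 divides 45, so solutions exist.
Back-substituting, 2922×(-4147) + 21755×(557) = 1.
Scale by 45/1 = 45: (a₀, b₀) = (-186615, 25065).
General solution: a = -186615 + 21755t, b = 25065 - 2922t for integer t.
a ≥ 0: smallest is -186615 mod 21755 = 9180 (at t = 9), with b = -1233.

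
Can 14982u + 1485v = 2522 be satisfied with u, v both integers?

no

gcd(14982, 1485) = 33  (14982 = 10*1485 + 132, 1485 = 11*132 + 33, 132 = 4*33).
33 does not divide 2522 (remainder 14), so no integer solutions.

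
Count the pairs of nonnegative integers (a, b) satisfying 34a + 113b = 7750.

2

gcd(113, 34) = 1.
By Bézout, 34·(10) + 113·(-3) = 1.
One solution: (95, 40).
General: a = 95 + 113t, b = 40 - 34t.
a ≥ 0 ⇒ t ≥ 0; b ≥ 0 ⇒ t ≤ 1. So t ∈ [0, 1]: 2 solutions.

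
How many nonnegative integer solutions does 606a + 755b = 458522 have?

1

gcd(755, 606) = 1.
By Bézout, 606×(76) + 755×(-61) = 1.
One solution: (647, 88).
General: a = 647 + 755t, b = 88 - 606t.
a ≥ 0 ⇒ t ≥ 0; b ≥ 0 ⇒ t ≤ 0. So t ∈ [0, 0]: 1 solution.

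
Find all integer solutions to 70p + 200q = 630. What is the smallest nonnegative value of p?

9

gcd(200, 70):
  200 = 2*70 + 60
  70 = 1*60 + 10
  60 = 6*10
so gcd(200, 70) = 10.
10 divides 630, so solutions exist.
Back-substitute for Bézout coefficients:
  10 = 70 - 1*60
  ... = 70*(3) + 200*(-1)
Scale by 630/10 = 63: (p₀, q₀) = (189, -63).
General solution: p = 189 + 20t, q = -63 - 7t for integer t.
p ≥ 0: smallest is 189 mod 20 = 9 (at t = -9), with q = 0.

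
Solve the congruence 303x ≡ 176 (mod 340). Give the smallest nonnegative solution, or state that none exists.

gcd(340, 303) = 1.
1 divides 176, so solutions exist.
By Bézout, 303*(147) + 340*(-131) = 1.
So 303*(147) ≡ 1 (mod 340); multiply by 176: x ≡ 25872 (mod 340).
Smallest nonnegative: x = 25872 mod 340 = 32.

32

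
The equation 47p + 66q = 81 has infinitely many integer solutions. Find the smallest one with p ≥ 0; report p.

27

gcd(66, 47):
  66 = 1×47 + 19
  47 = 2×19 + 9
  19 = 2×9 + 1
  9 = 9×1
so gcd(66, 47) = 1.
1 divides 81, so solutions exist.
Back-substitute for Bézout coefficients:
  1 = 19 - 2×9
  ... = 47×(-7) + 66×(5)
Scale by 81/1 = 81: (p₀, q₀) = (-567, 405).
General solution: p = -567 + 66t, q = 405 - 47t for integer t.
p ≥ 0: smallest is -567 mod 66 = 27 (at t = 9), with q = -18.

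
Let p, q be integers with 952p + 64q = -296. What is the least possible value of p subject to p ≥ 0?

gcd(952, 64) = 8  (952 = 14·64 + 56, 64 = 1·56 + 8, 56 = 7·8).
8 divides -296, so solutions exist.
Back-substituting, 952·(-1) + 64·(15) = 8.
Scale by -296/8 = -37: (p₀, q₀) = (37, -555).
General solution: p = 37 + 8t, q = -555 - 119t for integer t.
p ≥ 0: smallest is 37 mod 8 = 5 (at t = -4), with q = -79.

5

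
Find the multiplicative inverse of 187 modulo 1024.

gcd(1024, 187):
  1024 = 5·187 + 89
  187 = 2·89 + 9
  89 = 9·9 + 8
  9 = 1·8 + 1
  8 = 8·1
so gcd(1024, 187) = 1.
Back-substitute for Bézout coefficients:
  1 = 9 - 1·8
  ... = 187·(115) + 1024·(-21)
So 187·115 ≡ 1 (mod 1024), and 115 mod 1024 = 115.

115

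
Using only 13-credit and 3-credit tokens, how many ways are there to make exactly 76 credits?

Need nonnegative integers with 13j + 3k = 76.
gcd(13, 3) = 1, and 13·(1) + 3·(-4) = 1.
So (j₀, k₀) = (76, -304); general j = 76 + 3t, k = -304 - 13t.
j ≥ 0 ⇒ t ≥ -25; k ≥ 0 ⇒ t ≤ -24. That's 2 values of t.

2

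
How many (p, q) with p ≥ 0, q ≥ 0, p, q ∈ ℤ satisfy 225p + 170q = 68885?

9

gcd(225, 170) = 5  (225 = 1*170 + 55, 170 = 3*55 + 5, 55 = 11*5).
Back-substituting, 225*(-3) + 170*(4) = 5.
Scale by 13777: one solution is (-41331, 55108). Reduce p mod 34: (13, 388).
General: p = 13 + 34t, q = 388 - 45t.
p ≥ 0 ⇒ t ≥ 0; q ≥ 0 ⇒ t ≤ 8. So t ∈ [0, 8]: 9 solutions.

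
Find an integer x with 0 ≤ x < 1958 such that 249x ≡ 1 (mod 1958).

173

gcd(1958, 249):
  1958 = 7×249 + 215
  249 = 1×215 + 34
  215 = 6×34 + 11
  34 = 3×11 + 1
  11 = 11×1
so gcd(1958, 249) = 1.
Back-substitute for Bézout coefficients:
  1 = 34 - 3×11
  ... = 249×(173) + 1958×(-22)
So 249×173 ≡ 1 (mod 1958), and 173 mod 1958 = 173.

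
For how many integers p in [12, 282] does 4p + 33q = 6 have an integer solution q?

gcd(33, 4) = 1  (33 = 8×4 + 1, 4 = 4×1).
Back-substituting, 4×(-8) + 33×(1) = 1.
Scale by 6: particular solution (-48, 6); reduce p mod 33: (18, -2).
General solution: p = 18 + 33t, q = -2 - 4t for integer t.
12 ≤ 18 + 33t ≤ 282 gives t ∈ [0, 8], which is 9 values.

9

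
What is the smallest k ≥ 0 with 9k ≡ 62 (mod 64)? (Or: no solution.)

14

gcd(64, 9) = 1  (64 = 7·9 + 1, 9 = 9·1).
1 divides 62, so solutions exist.
Back-substituting, 9·(-7) + 64·(1) = 1.
So 9·(-7) ≡ 1 (mod 64); multiply by 62: k ≡ -434 (mod 64).
Smallest nonnegative: k = -434 mod 64 = 14.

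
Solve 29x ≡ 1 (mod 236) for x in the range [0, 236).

gcd(236, 29) = 1.
By Bézout, 29*(57) + 236*(-7) = 1.
So 29*57 ≡ 1 (mod 236), and 57 mod 236 = 57.

57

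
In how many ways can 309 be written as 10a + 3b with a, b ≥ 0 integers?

11

gcd(10, 3) = 1.
By Bézout, 10·(1) + 3·(-3) = 1.
One solution: (0, 103).
General: a = 0 + 3t, b = 103 - 10t.
a ≥ 0 ⇒ t ≥ 0; b ≥ 0 ⇒ t ≤ 10. So t ∈ [0, 10]: 11 solutions.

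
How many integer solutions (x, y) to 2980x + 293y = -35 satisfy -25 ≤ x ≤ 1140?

gcd(2980, 293) = 1.
By Bézout, 2980×(-41) + 293×(417) = 1.
Particular solution: (263, -2675).
General solution: x = 263 + 293t, y = -2675 - 2980t for integer t.
-25 ≤ 263 + 293t ≤ 1140 gives t ∈ [0, 2], which is 3 values.

3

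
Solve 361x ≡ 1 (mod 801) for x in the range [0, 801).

730

gcd(801, 361) = 1.
By Bézout, 361*(-71) + 801*(32) = 1.
So 361*-71 ≡ 1 (mod 801), and -71 mod 801 = 730.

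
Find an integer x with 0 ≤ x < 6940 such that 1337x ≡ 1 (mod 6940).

5933

gcd(6940, 1337):
  6940 = 5·1337 + 255
  1337 = 5·255 + 62
  255 = 4·62 + 7
  62 = 8·7 + 6
  7 = 1·6 + 1
  6 = 6·1
so gcd(6940, 1337) = 1.
Back-substitute for Bézout coefficients:
  1 = 7 - 1·6
  ... = 1337·(-1007) + 6940·(194)
So 1337·-1007 ≡ 1 (mod 6940), and -1007 mod 6940 = 5933.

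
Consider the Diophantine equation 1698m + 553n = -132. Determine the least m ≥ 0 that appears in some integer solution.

gcd(1698, 553):
  1698 = 3·553 + 39
  553 = 14·39 + 7
  39 = 5·7 + 4
  7 = 1·4 + 3
  4 = 1·3 + 1
  3 = 3·1
so gcd(1698, 553) = 1.
1 divides -132, so solutions exist.
Back-substitute for Bézout coefficients:
  1 = 4 - 1·3
  ... = 1698·(156) + 553·(-479)
Scale by -132/1 = -132: (m₀, n₀) = (-20592, 63228).
General solution: m = -20592 + 553t, n = 63228 - 1698t for integer t.
m ≥ 0: smallest is -20592 mod 553 = 422 (at t = 38), with n = -1296.

422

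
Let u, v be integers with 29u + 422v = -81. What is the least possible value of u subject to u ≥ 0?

361

gcd(422, 29):
  422 = 14*29 + 16
  29 = 1*16 + 13
  16 = 1*13 + 3
  13 = 4*3 + 1
  3 = 3*1
so gcd(422, 29) = 1.
1 divides -81, so solutions exist.
Back-substitute for Bézout coefficients:
  1 = 13 - 4*3
  ... = 29*(131) + 422*(-9)
Scale by -81/1 = -81: (u₀, v₀) = (-10611, 729).
General solution: u = -10611 + 422t, v = 729 - 29t for integer t.
u ≥ 0: smallest is -10611 mod 422 = 361 (at t = 26), with v = -25.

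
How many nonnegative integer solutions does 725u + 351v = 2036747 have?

8

gcd(725, 351) = 1.
By Bézout, 725×(-61) + 351×(126) = 1.
One solution: (148, 5497).
General: u = 148 + 351t, v = 5497 - 725t.
u ≥ 0 ⇒ t ≥ 0; v ≥ 0 ⇒ t ≤ 7. So t ∈ [0, 7]: 8 solutions.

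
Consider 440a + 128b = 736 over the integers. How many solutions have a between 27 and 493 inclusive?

gcd(440, 128):
  440 = 3·128 + 56
  128 = 2·56 + 16
  56 = 3·16 + 8
  16 = 2·8
so gcd(440, 128) = 8.
Back-substitute for Bézout coefficients:
  8 = 56 - 3·16
  ... = 440·(7) + 128·(-24)
Scale by 92: particular solution (644, -2208); reduce a mod 16: (4, -8).
General solution: a = 4 + 16t, b = -8 - 55t for integer t.
27 ≤ 4 + 16t ≤ 493 gives t ∈ [2, 30], which is 29 values.

29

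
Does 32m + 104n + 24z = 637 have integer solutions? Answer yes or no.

gcd(104, 32):
  104 = 3×32 + 8
  32 = 4×8
so gcd(104, 32) = 8.
gcd(8, 24) = 8.
8 does not divide 637 (remainder 5), so no integer solutions.

no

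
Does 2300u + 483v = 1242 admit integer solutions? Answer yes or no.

gcd(2300, 483):
  2300 = 4*483 + 368
  483 = 1*368 + 115
  368 = 3*115 + 23
  115 = 5*23
so gcd(2300, 483) = 23.
23 divides 1242, so integer solutions exist.

yes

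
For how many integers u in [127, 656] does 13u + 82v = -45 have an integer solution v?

gcd(82, 13) = 1.
By Bézout, 13×(19) + 82×(-3) = 1.
Particular solution: (47, -8).
General solution: u = 47 + 82t, v = -8 - 13t for integer t.
127 ≤ 47 + 82t ≤ 656 gives t ∈ [1, 7], which is 7 values.

7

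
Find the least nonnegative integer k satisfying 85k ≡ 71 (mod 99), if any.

2

gcd(99, 85) = 1.
1 divides 71, so solutions exist.
By Bézout, 85*(7) + 99*(-6) = 1.
So 85*(7) ≡ 1 (mod 99); multiply by 71: k ≡ 497 (mod 99).
Smallest nonnegative: k = 497 mod 99 = 2.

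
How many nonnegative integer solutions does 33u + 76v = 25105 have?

10

gcd(76, 33) = 1  (76 = 2·33 + 10, 33 = 3·10 + 3, 10 = 3·3 + 1, 3 = 3·1).
Back-substituting, 33·(-23) + 76·(10) = 1.
Scale by 25105: one solution is (-577415, 251050). Reduce u mod 76: (33, 316).
General: u = 33 + 76t, v = 316 - 33t.
u ≥ 0 ⇒ t ≥ 0; v ≥ 0 ⇒ t ≤ 9. So t ∈ [0, 9]: 10 solutions.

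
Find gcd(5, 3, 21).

gcd(5, 3):
  5 = 1×3 + 2
  3 = 1×2 + 1
  2 = 2×1
so gcd(5, 3) = 1.
gcd(1, 21) = 1.

1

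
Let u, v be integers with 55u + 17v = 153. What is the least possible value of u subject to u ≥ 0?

gcd(55, 17):
  55 = 3*17 + 4
  17 = 4*4 + 1
  4 = 4*1
so gcd(55, 17) = 1.
1 divides 153, so solutions exist.
Back-substitute for Bézout coefficients:
  1 = 17 - 4*4
  ... = 55*(-4) + 17*(13)
Scale by 153/1 = 153: (u₀, v₀) = (-612, 1989).
General solution: u = -612 + 17t, v = 1989 - 55t for integer t.
u ≥ 0: smallest is -612 mod 17 = 0 (at t = 36), with v = 9.

0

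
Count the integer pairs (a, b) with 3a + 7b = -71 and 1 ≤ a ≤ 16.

gcd(7, 3):
  7 = 2*3 + 1
  3 = 3*1
so gcd(7, 3) = 1.
Back-substitute for Bézout coefficients:
  1 = 7 - 2*3
  ... = 3*(-2) + 7*(1)
Scale by -71: particular solution (142, -71); reduce a mod 7: (2, -11).
General solution: a = 2 + 7t, b = -11 - 3t for integer t.
1 ≤ 2 + 7t ≤ 16 gives t ∈ [0, 2], which is 3 values.

3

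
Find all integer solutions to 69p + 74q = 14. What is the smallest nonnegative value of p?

12

gcd(74, 69) = 1.
1 divides 14, so solutions exist.
By Bézout, 69·(-15) + 74·(14) = 1.
Scale by 14/1 = 14: (p₀, q₀) = (-210, 196).
General solution: p = -210 + 74t, q = 196 - 69t for integer t.
p ≥ 0: smallest is -210 mod 74 = 12 (at t = 3), with q = -11.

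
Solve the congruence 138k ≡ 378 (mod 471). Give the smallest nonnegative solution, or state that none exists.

gcd(471, 138) = 3  (471 = 3·138 + 57, 138 = 2·57 + 24, 57 = 2·24 + 9, 24 = 2·9 + 6, 9 = 1·6 + 3, 6 = 2·3).
3 divides 378, so solutions exist.
Back-substituting, 138·(-58) + 471·(17) = 3.
So 138·(-58) ≡ 3 (mod 471); multiply by 126: k ≡ -7308 (mod 157).
Smallest nonnegative: k = -7308 mod 157 = 71.

71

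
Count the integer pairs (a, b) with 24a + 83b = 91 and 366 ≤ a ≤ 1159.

gcd(83, 24) = 1  (83 = 3*24 + 11, 24 = 2*11 + 2, 11 = 5*2 + 1, 2 = 2*1).
Back-substituting, 24*(-38) + 83*(11) = 1.
Scale by 91: particular solution (-3458, 1001); reduce a mod 83: (28, -7).
General solution: a = 28 + 83t, b = -7 - 24t for integer t.
366 ≤ 28 + 83t ≤ 1159 gives t ∈ [5, 13], which is 9 values.

9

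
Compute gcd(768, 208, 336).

gcd(768, 208) = 16.
gcd(16, 336) = 16.

16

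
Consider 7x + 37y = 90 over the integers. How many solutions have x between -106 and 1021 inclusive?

gcd(37, 7):
  37 = 5×7 + 2
  7 = 3×2 + 1
  2 = 2×1
so gcd(37, 7) = 1.
Back-substitute for Bézout coefficients:
  1 = 7 - 3×2
  ... = 7×(16) + 37×(-3)
Scale by 90: particular solution (1440, -270); reduce x mod 37: (34, -4).
General solution: x = 34 + 37t, y = -4 - 7t for integer t.
-106 ≤ 34 + 37t ≤ 1021 gives t ∈ [-3, 26], which is 30 values.

30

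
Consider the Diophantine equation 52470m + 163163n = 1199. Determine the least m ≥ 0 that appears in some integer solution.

gcd(163163, 52470):
  163163 = 3·52470 + 5753
  52470 = 9·5753 + 693
  5753 = 8·693 + 209
  693 = 3·209 + 66
  209 = 3·66 + 11
  66 = 6·11
so gcd(163163, 52470) = 11.
11 divides 1199, so solutions exist.
Back-substitute for Bézout coefficients:
  11 = 209 - 3·66
  ... = 52470·(-2354) + 163163·(757)
Scale by 1199/11 = 109: (m₀, n₀) = (-256586, 82513).
General solution: m = -256586 + 14833t, n = 82513 - 4770t for integer t.
m ≥ 0: smallest is -256586 mod 14833 = 10408 (at t = 18), with n = -3347.

10408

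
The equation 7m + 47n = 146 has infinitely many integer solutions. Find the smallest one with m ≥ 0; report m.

gcd(47, 7) = 1.
1 divides 146, so solutions exist.
By Bézout, 7·(-20) + 47·(3) = 1.
Scale by 146/1 = 146: (m₀, n₀) = (-2920, 438).
General solution: m = -2920 + 47t, n = 438 - 7t for integer t.
m ≥ 0: smallest is -2920 mod 47 = 41 (at t = 63), with n = -3.

41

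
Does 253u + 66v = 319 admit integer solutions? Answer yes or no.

yes

gcd(253, 66):
  253 = 3×66 + 55
  66 = 1×55 + 11
  55 = 5×11
so gcd(253, 66) = 11.
11 divides 319, so integer solutions exist.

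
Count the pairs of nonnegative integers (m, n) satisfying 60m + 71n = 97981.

gcd(71, 60) = 1.
By Bézout, 60·(-13) + 71·(11) = 1.
One solution: (58, 1331).
General: m = 58 + 71t, n = 1331 - 60t.
m ≥ 0 ⇒ t ≥ 0; n ≥ 0 ⇒ t ≤ 22. So t ∈ [0, 22]: 23 solutions.

23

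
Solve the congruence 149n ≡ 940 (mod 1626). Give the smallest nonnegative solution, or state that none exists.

gcd(1626, 149) = 1  (1626 = 10×149 + 136, 149 = 1×136 + 13, 136 = 10×13 + 6, 13 = 2×6 + 1, 6 = 6×1).
1 divides 940, so solutions exist.
Back-substituting, 149×(251) + 1626×(-23) = 1.
So 149×(251) ≡ 1 (mod 1626); multiply by 940: n ≡ 235940 (mod 1626).
Smallest nonnegative: n = 235940 mod 1626 = 170.

170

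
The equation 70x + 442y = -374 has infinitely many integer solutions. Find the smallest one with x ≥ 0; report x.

102

gcd(442, 70):
  442 = 6·70 + 22
  70 = 3·22 + 4
  22 = 5·4 + 2
  4 = 2·2
so gcd(442, 70) = 2.
2 divides -374, so solutions exist.
Back-substitute for Bézout coefficients:
  2 = 22 - 5·4
  ... = 70·(-101) + 442·(16)
Scale by -374/2 = -187: (x₀, y₀) = (18887, -2992).
General solution: x = 18887 + 221t, y = -2992 - 35t for integer t.
x ≥ 0: smallest is 18887 mod 221 = 102 (at t = -85), with y = -17.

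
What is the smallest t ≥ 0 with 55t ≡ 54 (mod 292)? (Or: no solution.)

70

gcd(292, 55):
  292 = 5·55 + 17
  55 = 3·17 + 4
  17 = 4·4 + 1
  4 = 4·1
so gcd(292, 55) = 1.
1 divides 54, so solutions exist.
Back-substitute for Bézout coefficients:
  1 = 17 - 4·4
  ... = 55·(-69) + 292·(13)
So 55·(-69) ≡ 1 (mod 292); multiply by 54: t ≡ -3726 (mod 292).
Smallest nonnegative: t = -3726 mod 292 = 70.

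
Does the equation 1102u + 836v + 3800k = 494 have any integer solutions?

yes

gcd(1102, 836) = 38  (1102 = 1*836 + 266, 836 = 3*266 + 38, 266 = 7*38).
gcd(38, 3800) = 38.
38 divides 494, so integer solutions exist.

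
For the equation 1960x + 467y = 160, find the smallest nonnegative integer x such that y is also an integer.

gcd(1960, 467):
  1960 = 4*467 + 92
  467 = 5*92 + 7
  92 = 13*7 + 1
  7 = 7*1
so gcd(1960, 467) = 1.
1 divides 160, so solutions exist.
Back-substitute for Bézout coefficients:
  1 = 92 - 13*7
  ... = 1960*(66) + 467*(-277)
Scale by 160/1 = 160: (x₀, y₀) = (10560, -44320).
General solution: x = 10560 + 467t, y = -44320 - 1960t for integer t.
x ≥ 0: smallest is 10560 mod 467 = 286 (at t = -22), with y = -1200.

286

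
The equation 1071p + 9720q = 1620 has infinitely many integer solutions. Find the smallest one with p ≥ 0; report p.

900

gcd(9720, 1071):
  9720 = 9·1071 + 81
  1071 = 13·81 + 18
  81 = 4·18 + 9
  18 = 2·9
so gcd(9720, 1071) = 9.
9 divides 1620, so solutions exist.
Back-substitute for Bézout coefficients:
  9 = 81 - 4·18
  ... = 1071·(-481) + 9720·(53)
Scale by 1620/9 = 180: (p₀, q₀) = (-86580, 9540).
General solution: p = -86580 + 1080t, q = 9540 - 119t for integer t.
p ≥ 0: smallest is -86580 mod 1080 = 900 (at t = 81), with q = -99.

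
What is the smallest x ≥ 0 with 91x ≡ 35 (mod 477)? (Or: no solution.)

gcd(477, 91) = 1  (477 = 5·91 + 22, 91 = 4·22 + 3, 22 = 7·3 + 1, 3 = 3·1).
1 divides 35, so solutions exist.
Back-substituting, 91·(-152) + 477·(29) = 1.
So 91·(-152) ≡ 1 (mod 477); multiply by 35: x ≡ -5320 (mod 477).
Smallest nonnegative: x = -5320 mod 477 = 404.

404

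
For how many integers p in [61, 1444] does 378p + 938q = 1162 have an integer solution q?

21

gcd(938, 378):
  938 = 2×378 + 182
  378 = 2×182 + 14
  182 = 13×14
so gcd(938, 378) = 14.
Back-substitute for Bézout coefficients:
  14 = 378 - 2×182
  ... = 378×(5) + 938×(-2)
Scale by 83: particular solution (415, -166); reduce p mod 67: (13, -4).
General solution: p = 13 + 67t, q = -4 - 27t for integer t.
61 ≤ 13 + 67t ≤ 1444 gives t ∈ [1, 21], which is 21 values.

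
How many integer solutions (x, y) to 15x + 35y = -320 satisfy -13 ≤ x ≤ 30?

gcd(35, 15) = 5.
By Bézout, 15·(-2) + 35·(1) = 5.
Particular solution: (2, -10).
General solution: x = 2 + 7t, y = -10 - 3t for integer t.
-13 ≤ 2 + 7t ≤ 30 gives t ∈ [-2, 4], which is 7 values.

7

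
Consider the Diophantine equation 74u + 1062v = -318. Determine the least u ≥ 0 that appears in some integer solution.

gcd(1062, 74) = 2  (1062 = 14*74 + 26, 74 = 2*26 + 22, 26 = 1*22 + 4, 22 = 5*4 + 2, 4 = 2*2).
2 divides -318, so solutions exist.
Back-substituting, 74*(244) + 1062*(-17) = 2.
Scale by -318/2 = -159: (u₀, v₀) = (-38796, 2703).
General solution: u = -38796 + 531t, v = 2703 - 37t for integer t.
u ≥ 0: smallest is -38796 mod 531 = 498 (at t = 74), with v = -35.

498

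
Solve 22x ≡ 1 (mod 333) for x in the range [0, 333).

106

gcd(333, 22) = 1.
By Bézout, 22*(106) + 333*(-7) = 1.
So 22*106 ≡ 1 (mod 333), and 106 mod 333 = 106.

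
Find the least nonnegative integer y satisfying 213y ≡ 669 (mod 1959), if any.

463

gcd(1959, 213):
  1959 = 9×213 + 42
  213 = 5×42 + 3
  42 = 14×3
so gcd(1959, 213) = 3.
3 divides 669, so solutions exist.
Back-substitute for Bézout coefficients:
  3 = 213 - 5×42
  ... = 213×(46) + 1959×(-5)
So 213×(46) ≡ 3 (mod 1959); multiply by 223: y ≡ 10258 (mod 653).
Smallest nonnegative: y = 10258 mod 653 = 463.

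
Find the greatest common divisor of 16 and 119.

gcd(119, 16):
  119 = 7×16 + 7
  16 = 2×7 + 2
  7 = 3×2 + 1
  2 = 2×1
so gcd(119, 16) = 1.

1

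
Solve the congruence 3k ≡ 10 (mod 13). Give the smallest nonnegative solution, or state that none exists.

12

gcd(13, 3):
  13 = 4·3 + 1
  3 = 3·1
so gcd(13, 3) = 1.
1 divides 10, so solutions exist.
Back-substitute for Bézout coefficients:
  1 = 13 - 4·3
  ... = 3·(-4) + 13·(1)
So 3·(-4) ≡ 1 (mod 13); multiply by 10: k ≡ -40 (mod 13).
Smallest nonnegative: k = -40 mod 13 = 12.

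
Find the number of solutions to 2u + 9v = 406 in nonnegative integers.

23

gcd(9, 2) = 1.
By Bézout, 2·(-4) + 9·(1) = 1.
One solution: (5, 44).
General: u = 5 + 9t, v = 44 - 2t.
u ≥ 0 ⇒ t ≥ 0; v ≥ 0 ⇒ t ≤ 22. So t ∈ [0, 22]: 23 solutions.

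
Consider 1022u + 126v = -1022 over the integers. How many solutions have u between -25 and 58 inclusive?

9

gcd(1022, 126):
  1022 = 8×126 + 14
  126 = 9×14
so gcd(1022, 126) = 14.
Back-substitute for Bézout coefficients:
  14 = 1022 - 8×126
  ... = 1022×(1) + 126×(-8)
Scale by -73: particular solution (-73, 584); reduce u mod 9: (8, -73).
General solution: u = 8 + 9t, v = -73 - 73t for integer t.
-25 ≤ 8 + 9t ≤ 58 gives t ∈ [-3, 5], which is 9 values.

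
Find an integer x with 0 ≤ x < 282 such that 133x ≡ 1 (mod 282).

229

gcd(282, 133):
  282 = 2×133 + 16
  133 = 8×16 + 5
  16 = 3×5 + 1
  5 = 5×1
so gcd(282, 133) = 1.
Back-substitute for Bézout coefficients:
  1 = 16 - 3×5
  ... = 133×(-53) + 282×(25)
So 133×-53 ≡ 1 (mod 282), and -53 mod 282 = 229.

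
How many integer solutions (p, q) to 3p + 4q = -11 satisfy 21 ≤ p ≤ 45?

gcd(4, 3) = 1.
By Bézout, 3*(-1) + 4*(1) = 1.
Particular solution: (3, -5).
General solution: p = 3 + 4t, q = -5 - 3t for integer t.
21 ≤ 3 + 4t ≤ 45 gives t ∈ [5, 10], which is 6 values.

6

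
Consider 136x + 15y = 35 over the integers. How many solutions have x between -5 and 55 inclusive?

gcd(136, 15) = 1  (136 = 9×15 + 1, 15 = 15×1).
Back-substituting, 136×(1) + 15×(-9) = 1.
Scale by 35: particular solution (35, -315); reduce x mod 15: (5, -43).
General solution: x = 5 + 15t, y = -43 - 136t for integer t.
-5 ≤ 5 + 15t ≤ 55 gives t ∈ [0, 3], which is 4 values.

4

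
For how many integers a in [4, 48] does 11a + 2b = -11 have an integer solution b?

gcd(11, 2) = 1  (11 = 5·2 + 1, 2 = 2·1).
Back-substituting, 11·(1) + 2·(-5) = 1.
Scale by -11: particular solution (-11, 55); reduce a mod 2: (1, -11).
General solution: a = 1 + 2t, b = -11 - 11t for integer t.
4 ≤ 1 + 2t ≤ 48 gives t ∈ [2, 23], which is 22 values.

22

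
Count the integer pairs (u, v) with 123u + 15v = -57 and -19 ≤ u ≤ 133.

31

gcd(123, 15):
  123 = 8*15 + 3
  15 = 5*3
so gcd(123, 15) = 3.
Back-substitute for Bézout coefficients:
  3 = 123 - 8*15
  ... = 123*(1) + 15*(-8)
Scale by -19: particular solution (-19, 152); reduce u mod 5: (1, -12).
General solution: u = 1 + 5t, v = -12 - 41t for integer t.
-19 ≤ 1 + 5t ≤ 133 gives t ∈ [-4, 26], which is 31 values.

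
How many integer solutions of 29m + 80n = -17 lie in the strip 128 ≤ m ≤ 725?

7

gcd(80, 29) = 1  (80 = 2*29 + 22, 29 = 1*22 + 7, 22 = 3*7 + 1, 7 = 7*1).
Back-substituting, 29*(-11) + 80*(4) = 1.
Scale by -17: particular solution (187, -68); reduce m mod 80: (27, -10).
General solution: m = 27 + 80t, n = -10 - 29t for integer t.
128 ≤ 27 + 80t ≤ 725 gives t ∈ [2, 8], which is 7 values.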